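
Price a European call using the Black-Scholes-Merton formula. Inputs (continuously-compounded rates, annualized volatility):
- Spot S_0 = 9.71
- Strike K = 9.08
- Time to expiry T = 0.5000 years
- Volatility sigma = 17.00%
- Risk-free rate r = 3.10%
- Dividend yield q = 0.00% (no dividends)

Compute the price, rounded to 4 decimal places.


Answer: Price = 0.9331

Derivation:
d1 = (ln(S/K) + (r - q + 0.5*sigma^2) * T) / (sigma * sqrt(T)) = 0.74709650
d2 = d1 - sigma * sqrt(T) = 0.62688834
exp(-rT) = 0.98461951; exp(-qT) = 1.00000000
C = S_0 * exp(-qT) * N(d1) - K * exp(-rT) * N(d2)
N(d1) = 0.77249734; N(d2) = 0.73463379
C = 9.7100 * 1.00000000 * 0.77249734 - 9.0800 * 0.98461951 * 0.73463379 = 0.9331


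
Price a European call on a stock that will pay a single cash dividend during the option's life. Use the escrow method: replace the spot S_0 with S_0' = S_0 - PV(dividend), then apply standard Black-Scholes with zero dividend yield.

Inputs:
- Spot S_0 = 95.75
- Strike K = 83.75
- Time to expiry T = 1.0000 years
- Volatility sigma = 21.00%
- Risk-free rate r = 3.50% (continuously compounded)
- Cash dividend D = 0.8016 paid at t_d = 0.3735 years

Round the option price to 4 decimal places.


Answer: Price = 16.4345

Derivation:
PV(D) = D * exp(-r * t_d) = 0.8016 * 0.98701257 = 0.79118928
S_0' = S_0 - PV(D) = 95.7500 - 0.79118928 = 94.95881072
d1 = (ln(S_0'/K) + (r + sigma^2/2)*T) / (sigma*sqrt(T)) = 0.86979550
d2 = d1 - sigma*sqrt(T) = 0.65979550
exp(-rT) = 0.96560542
N(d1) = 0.80779392; N(d2) = 0.74530747
C = S_0' * N(d1) - K * exp(-rT) * N(d2) = 94.95881072 * 0.80779392 - 83.7500 * 0.96560542 * 0.74530747 = 16.4345


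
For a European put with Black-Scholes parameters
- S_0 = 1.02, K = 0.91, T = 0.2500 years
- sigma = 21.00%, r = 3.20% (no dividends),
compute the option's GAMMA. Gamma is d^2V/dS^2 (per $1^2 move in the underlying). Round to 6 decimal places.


d1 = 1.2154838740; d2 = 1.1104838740
phi(d1) = 0.1905884177; exp(-qT) = 1.0000000000; exp(-rT) = 0.9920319148
Gamma = exp(-qT) * phi(d1) / (S * sigma * sqrt(T)) = 1.0000000000 * 0.1905884177 / (1.0200 * 0.2100 * 0.5000000000) = 1.779537

Answer: Gamma = 1.779537


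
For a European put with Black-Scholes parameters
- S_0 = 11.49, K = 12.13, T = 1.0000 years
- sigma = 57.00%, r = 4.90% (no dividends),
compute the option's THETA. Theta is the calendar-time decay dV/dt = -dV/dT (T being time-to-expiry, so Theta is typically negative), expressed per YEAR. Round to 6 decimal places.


d1 = 0.2758690683; d2 = -0.2941309317
phi(d1) = 0.3840469744; exp(-qT) = 1.0000000000; exp(-rT) = 0.9521811297
Theta = -S*exp(-qT)*phi(d1)*sigma/(2*sqrt(T)) + r*K*exp(-rT)*N(-d2) - q*S*exp(-qT)*N(-d1)
N(-d1) = 0.3913243161; N(-d2) = 0.6156710722; sqrt(T) = 1.0000000000
Term 1 = -11.4900 * 1.0000000000 * 0.3840469744 * 0.5700 / (2 * 1.0000000000) = -1.2576194247
Term 2 = 0.0490 * 12.1300 * 0.9521811297 * 0.6156710722 = 0.3484377492
Term 3 = 0 (no dividend yield, q = 0)
Theta = -1.2576194247 + (0.3484377492) + (0.0000000000) = -0.909182

Answer: Theta = -0.909182


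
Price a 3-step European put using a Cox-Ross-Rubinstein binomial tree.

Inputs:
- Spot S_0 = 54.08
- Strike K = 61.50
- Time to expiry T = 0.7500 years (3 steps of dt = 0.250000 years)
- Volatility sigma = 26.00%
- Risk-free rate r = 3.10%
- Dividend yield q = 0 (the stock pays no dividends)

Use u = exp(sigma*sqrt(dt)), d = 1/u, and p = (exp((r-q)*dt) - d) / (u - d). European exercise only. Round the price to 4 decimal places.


dt = T/N = 0.250000
u = exp(sigma*sqrt(dt)) = 1.138828; d = 1/u = 0.878095
p = (exp((r-q)*dt) - d) / (u - d) = 0.497385
Discount per step: exp(-r*dt) = 0.992280
Stock lattice S(k, i) with i counting down-moves:
  k=0: S(0,0) = 54.0800
  k=1: S(1,0) = 61.5878; S(1,1) = 47.4874
  k=2: S(2,0) = 70.1380; S(2,1) = 54.0800; S(2,2) = 41.6985
  k=3: S(3,0) = 79.8751; S(3,1) = 61.5878; S(3,2) = 47.4874; S(3,3) = 36.6152
Terminal payoffs V(N, i) = max(K - S_T, 0):
  V(3,0) = 0.000000; V(3,1) = 0.000000; V(3,2) = 14.012599; V(3,3) = 24.884764
Backward induction: V(k, i) = exp(-r*dt) * [p * V(k+1, i) + (1-p) * V(k+1, i+1)].
  V(2,0) = exp(-r*dt) * [p*0.000000 + (1-p)*0.000000] = 0.000000
  V(2,1) = exp(-r*dt) * [p*0.000000 + (1-p)*14.012599] = 6.988570
  V(2,2) = exp(-r*dt) * [p*14.012599 + (1-p)*24.884764] = 19.326747
  V(1,0) = exp(-r*dt) * [p*0.000000 + (1-p)*6.988570] = 3.485442
  V(1,1) = exp(-r*dt) * [p*6.988570 + (1-p)*19.326747] = 13.088095
  V(0,0) = exp(-r*dt) * [p*3.485442 + (1-p)*13.088095] = 8.247711

Answer: Price = V(0,0) = 8.2477


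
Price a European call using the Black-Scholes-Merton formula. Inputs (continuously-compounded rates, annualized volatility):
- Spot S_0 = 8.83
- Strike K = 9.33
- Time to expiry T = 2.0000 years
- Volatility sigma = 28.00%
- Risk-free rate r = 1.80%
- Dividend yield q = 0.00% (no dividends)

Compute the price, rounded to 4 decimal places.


Answer: Price = 1.3157

Derivation:
d1 = (ln(S/K) + (r - q + 0.5*sigma^2) * T) / (sigma * sqrt(T)) = 0.14980562
d2 = d1 - sigma * sqrt(T) = -0.24617418
exp(-rT) = 0.96464029; exp(-qT) = 1.00000000
C = S_0 * exp(-qT) * N(d1) - K * exp(-rT) * N(d2)
N(d1) = 0.55954101; N(d2) = 0.40277370
C = 8.8300 * 1.00000000 * 0.55954101 - 9.3300 * 0.96464029 * 0.40277370 = 1.3157


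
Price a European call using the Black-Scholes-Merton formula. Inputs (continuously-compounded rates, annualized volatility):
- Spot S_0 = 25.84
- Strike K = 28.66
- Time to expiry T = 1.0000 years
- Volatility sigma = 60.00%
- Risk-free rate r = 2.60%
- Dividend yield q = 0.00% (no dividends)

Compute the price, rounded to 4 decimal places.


Answer: Price = 5.3485

Derivation:
d1 = (ln(S/K) + (r - q + 0.5*sigma^2) * T) / (sigma * sqrt(T)) = 0.17070209
d2 = d1 - sigma * sqrt(T) = -0.42929791
exp(-rT) = 0.97433509; exp(-qT) = 1.00000000
C = S_0 * exp(-qT) * N(d1) - K * exp(-rT) * N(d2)
N(d1) = 0.56777099; N(d2) = 0.33385322
C = 25.8400 * 1.00000000 * 0.56777099 - 28.6600 * 0.97433509 * 0.33385322 = 5.3485


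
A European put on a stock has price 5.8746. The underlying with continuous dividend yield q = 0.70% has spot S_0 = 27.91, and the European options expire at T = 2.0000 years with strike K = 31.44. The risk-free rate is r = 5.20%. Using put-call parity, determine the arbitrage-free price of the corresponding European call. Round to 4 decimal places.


Answer: Call price = 5.0621

Derivation:
Put-call parity: C - P = S_0 * exp(-qT) - K * exp(-rT).
S_0 * exp(-qT) = 27.9100 * 0.98609754 = 27.52198246
K * exp(-rT) = 31.4400 * 0.90122530 = 28.33452335
C = P + S*exp(-qT) - K*exp(-rT)
C = 5.8746 + 27.52198246 - 28.33452335 = 5.0621


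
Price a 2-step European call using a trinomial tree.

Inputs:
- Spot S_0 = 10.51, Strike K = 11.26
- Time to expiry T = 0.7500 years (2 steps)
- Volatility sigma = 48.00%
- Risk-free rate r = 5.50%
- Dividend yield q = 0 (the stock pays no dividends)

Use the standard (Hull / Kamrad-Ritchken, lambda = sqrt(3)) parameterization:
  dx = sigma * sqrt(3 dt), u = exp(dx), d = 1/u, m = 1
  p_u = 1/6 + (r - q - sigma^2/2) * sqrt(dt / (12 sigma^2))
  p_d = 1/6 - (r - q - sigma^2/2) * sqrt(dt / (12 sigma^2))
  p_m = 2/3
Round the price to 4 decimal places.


dt = T/N = 0.375000; dx = sigma*sqrt(3*dt) = 0.509117
u = exp(dx) = 1.663821; d = 1/u = 0.601026
p_u = 0.144496, p_m = 0.666667, p_d = 0.188837
Discount per step: exp(-r*dt) = 0.979586
Stock lattice S(k, j) with j the centered position index:
  k=0: S(0,+0) = 10.5100
  k=1: S(1,-1) = 6.3168; S(1,+0) = 10.5100; S(1,+1) = 17.4868
  k=2: S(2,-2) = 3.7966; S(2,-1) = 6.3168; S(2,+0) = 10.5100; S(2,+1) = 17.4868; S(2,+2) = 29.0948
Terminal payoffs V(N, j) = max(S_T - K, 0):
  V(2,-2) = 0.000000; V(2,-1) = 0.000000; V(2,+0) = 0.000000; V(2,+1) = 6.226761; V(2,+2) = 17.834843
Backward induction: V(k, j) = exp(-r*dt) * [p_u * V(k+1, j+1) + p_m * V(k+1, j) + p_d * V(k+1, j-1)]
  V(1,-1) = exp(-r*dt) * [p_u*0.000000 + p_m*0.000000 + p_d*0.000000] = 0.000000
  V(1,+0) = exp(-r*dt) * [p_u*6.226761 + p_m*0.000000 + p_d*0.000000] = 0.881374
  V(1,+1) = exp(-r*dt) * [p_u*17.834843 + p_m*6.226761 + p_d*0.000000] = 6.590887
  V(0,+0) = exp(-r*dt) * [p_u*6.590887 + p_m*0.881374 + p_d*0.000000] = 1.508503

Answer: Price = V(0,0) = 1.5085


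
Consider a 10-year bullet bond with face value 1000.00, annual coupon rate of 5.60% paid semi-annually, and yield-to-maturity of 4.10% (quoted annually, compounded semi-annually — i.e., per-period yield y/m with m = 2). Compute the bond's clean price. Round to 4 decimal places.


Answer: Price = 1122.0461

Derivation:
Coupon per period c = face * coupon_rate / m = 28.000000
Periods per year m = 2; per-period yield y/m = 0.020500
Number of cashflows N = 20
Cashflows (t years, CF_t, discount factor 1/(1+y/m)^(m*t), PV):
  t = 0.5000: CF_t = 28.000000, DF = 0.979912, PV = 27.437531
  t = 1.0000: CF_t = 28.000000, DF = 0.960227, PV = 26.886360
  t = 1.5000: CF_t = 28.000000, DF = 0.940938, PV = 26.346262
  t = 2.0000: CF_t = 28.000000, DF = 0.922036, PV = 25.817013
  t = 2.5000: CF_t = 28.000000, DF = 0.903514, PV = 25.298396
  t = 3.0000: CF_t = 28.000000, DF = 0.885364, PV = 24.790197
  t = 3.5000: CF_t = 28.000000, DF = 0.867579, PV = 24.292207
  t = 4.0000: CF_t = 28.000000, DF = 0.850151, PV = 23.804220
  t = 4.5000: CF_t = 28.000000, DF = 0.833073, PV = 23.326036
  t = 5.0000: CF_t = 28.000000, DF = 0.816338, PV = 22.857459
  t = 5.5000: CF_t = 28.000000, DF = 0.799939, PV = 22.398294
  t = 6.0000: CF_t = 28.000000, DF = 0.783870, PV = 21.948352
  t = 6.5000: CF_t = 28.000000, DF = 0.768123, PV = 21.507450
  t = 7.0000: CF_t = 28.000000, DF = 0.752693, PV = 21.075404
  t = 7.5000: CF_t = 28.000000, DF = 0.737573, PV = 20.652037
  t = 8.0000: CF_t = 28.000000, DF = 0.722756, PV = 20.237175
  t = 8.5000: CF_t = 28.000000, DF = 0.708237, PV = 19.830647
  t = 9.0000: CF_t = 28.000000, DF = 0.694010, PV = 19.432285
  t = 9.5000: CF_t = 28.000000, DF = 0.680069, PV = 19.041925
  t = 10.0000: CF_t = 1028.000000, DF = 0.666407, PV = 685.066820
Price P = sum_t PV_t = 1122.046069


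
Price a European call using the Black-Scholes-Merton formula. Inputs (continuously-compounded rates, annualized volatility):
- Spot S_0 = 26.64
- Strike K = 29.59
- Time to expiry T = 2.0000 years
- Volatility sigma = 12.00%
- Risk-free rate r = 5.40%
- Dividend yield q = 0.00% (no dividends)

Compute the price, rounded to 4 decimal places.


d1 = (ln(S/K) + (r - q + 0.5*sigma^2) * T) / (sigma * sqrt(T)) = 0.10239719
d2 = d1 - sigma * sqrt(T) = -0.06730844
exp(-rT) = 0.89762760; exp(-qT) = 1.00000000
C = S_0 * exp(-qT) * N(d1) - K * exp(-rT) * N(d2)
N(d1) = 0.54077929; N(d2) = 0.47316808
C = 26.6400 * 1.00000000 * 0.54077929 - 29.5900 * 0.89762760 * 0.47316808 = 1.8386

Answer: Price = 1.8386


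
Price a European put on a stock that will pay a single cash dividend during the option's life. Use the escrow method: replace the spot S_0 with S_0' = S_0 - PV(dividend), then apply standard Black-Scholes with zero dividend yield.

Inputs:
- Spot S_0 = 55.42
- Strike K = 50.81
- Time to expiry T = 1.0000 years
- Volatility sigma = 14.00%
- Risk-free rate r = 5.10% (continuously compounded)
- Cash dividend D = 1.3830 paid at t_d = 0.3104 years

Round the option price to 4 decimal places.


PV(D) = D * exp(-r * t_d) = 1.3830 * 0.98429424 = 1.36127894
S_0' = S_0 - PV(D) = 55.4200 - 1.36127894 = 54.05872106
d1 = (ln(S_0'/K) + (r + sigma^2/2)*T) / (sigma*sqrt(T)) = 0.87698355
d2 = d1 - sigma*sqrt(T) = 0.73698355
exp(-rT) = 0.95027867
N(-d1) = 0.19024779; N(-d2) = 0.23056618
P = K * exp(-rT) * N(-d2) - S_0' * N(-d1) = 50.8100 * 0.95027867 * 0.23056618 - 54.05872106 * 0.19024779 = 0.8480

Answer: Price = 0.8480


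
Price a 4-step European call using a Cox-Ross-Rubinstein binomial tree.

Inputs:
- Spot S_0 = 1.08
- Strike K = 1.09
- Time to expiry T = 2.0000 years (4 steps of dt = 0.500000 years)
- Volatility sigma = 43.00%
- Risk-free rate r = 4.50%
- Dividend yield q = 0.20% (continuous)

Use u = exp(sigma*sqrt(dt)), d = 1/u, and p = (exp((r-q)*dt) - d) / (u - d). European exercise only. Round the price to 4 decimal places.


dt = T/N = 0.500000
u = exp(sigma*sqrt(dt)) = 1.355345; d = 1/u = 0.737820
p = (exp((r-q)*dt) - d) / (u - d) = 0.459760
Discount per step: exp(-r*dt) = 0.977751
Stock lattice S(k, i) with i counting down-moves:
  k=0: S(0,0) = 1.0800
  k=1: S(1,0) = 1.4638; S(1,1) = 0.7968
  k=2: S(2,0) = 1.9839; S(2,1) = 1.0800; S(2,2) = 0.5879
  k=3: S(3,0) = 2.6889; S(3,1) = 1.4638; S(3,2) = 0.7968; S(3,3) = 0.4338
  k=4: S(4,0) = 3.6444; S(4,1) = 1.9839; S(4,2) = 1.0800; S(4,3) = 0.5879; S(4,4) = 0.3201
Terminal payoffs V(N, i) = max(S_T - K, 0):
  V(4,0) = 2.554374; V(4,1) = 0.893916; V(4,2) = 0.000000; V(4,3) = 0.000000; V(4,4) = 0.000000
Backward induction: V(k, i) = exp(-r*dt) * [p * V(k+1, i) + (1-p) * V(k+1, i+1)].
  V(3,0) = exp(-r*dt) * [p*2.554374 + (1-p)*0.893916] = 1.620454
  V(3,1) = exp(-r*dt) * [p*0.893916 + (1-p)*0.000000] = 0.401843
  V(3,2) = exp(-r*dt) * [p*0.000000 + (1-p)*0.000000] = 0.000000
  V(3,3) = exp(-r*dt) * [p*0.000000 + (1-p)*0.000000] = 0.000000
  V(2,0) = exp(-r*dt) * [p*1.620454 + (1-p)*0.401843] = 0.940705
  V(2,1) = exp(-r*dt) * [p*0.401843 + (1-p)*0.000000] = 0.180641
  V(2,2) = exp(-r*dt) * [p*0.000000 + (1-p)*0.000000] = 0.000000
  V(1,0) = exp(-r*dt) * [p*0.940705 + (1-p)*0.180641] = 0.518294
  V(1,1) = exp(-r*dt) * [p*0.180641 + (1-p)*0.000000] = 0.081203
  V(0,0) = exp(-r*dt) * [p*0.518294 + (1-p)*0.081203] = 0.275882

Answer: Price = V(0,0) = 0.2759


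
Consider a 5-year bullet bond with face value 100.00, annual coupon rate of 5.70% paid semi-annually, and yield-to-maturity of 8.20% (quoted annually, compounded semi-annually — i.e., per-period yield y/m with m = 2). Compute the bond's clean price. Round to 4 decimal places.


Answer: Price = 89.9117

Derivation:
Coupon per period c = face * coupon_rate / m = 2.850000
Periods per year m = 2; per-period yield y/m = 0.041000
Number of cashflows N = 10
Cashflows (t years, CF_t, discount factor 1/(1+y/m)^(m*t), PV):
  t = 0.5000: CF_t = 2.850000, DF = 0.960615, PV = 2.737752
  t = 1.0000: CF_t = 2.850000, DF = 0.922781, PV = 2.629925
  t = 1.5000: CF_t = 2.850000, DF = 0.886437, PV = 2.526345
  t = 2.0000: CF_t = 2.850000, DF = 0.851524, PV = 2.426844
  t = 2.5000: CF_t = 2.850000, DF = 0.817987, PV = 2.331263
  t = 3.0000: CF_t = 2.850000, DF = 0.785770, PV = 2.239445
  t = 3.5000: CF_t = 2.850000, DF = 0.754823, PV = 2.151244
  t = 4.0000: CF_t = 2.850000, DF = 0.725094, PV = 2.066517
  t = 4.5000: CF_t = 2.850000, DF = 0.696536, PV = 1.985127
  t = 5.0000: CF_t = 102.850000, DF = 0.669103, PV = 68.817200
Price P = sum_t PV_t = 89.911664


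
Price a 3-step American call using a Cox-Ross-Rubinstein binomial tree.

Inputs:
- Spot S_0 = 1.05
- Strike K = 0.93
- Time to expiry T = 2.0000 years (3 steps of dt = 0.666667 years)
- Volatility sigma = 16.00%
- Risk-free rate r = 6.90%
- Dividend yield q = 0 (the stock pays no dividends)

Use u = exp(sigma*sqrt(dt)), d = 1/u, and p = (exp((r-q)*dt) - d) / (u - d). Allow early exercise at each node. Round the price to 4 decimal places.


dt = T/N = 0.666667
u = exp(sigma*sqrt(dt)) = 1.139557; d = 1/u = 0.877534
p = (exp((r-q)*dt) - d) / (u - d) = 0.647044
Discount per step: exp(-r*dt) = 0.955042
Stock lattice S(k, i) with i counting down-moves:
  k=0: S(0,0) = 1.0500
  k=1: S(1,0) = 1.1965; S(1,1) = 0.9214
  k=2: S(2,0) = 1.3635; S(2,1) = 1.0500; S(2,2) = 0.8086
  k=3: S(3,0) = 1.5538; S(3,1) = 1.1965; S(3,2) = 0.9214; S(3,3) = 0.7095
Terminal payoffs V(N, i) = max(S_T - K, 0):
  V(3,0) = 0.623808; V(3,1) = 0.266535; V(3,2) = 0.000000; V(3,3) = 0.000000
Backward induction: V(k, i) = exp(-r*dt) * [p * V(k+1, i) + (1-p) * V(k+1, i+1)]; then take max(V_cont, immediate exercise) for American.
  V(2,0) = exp(-r*dt) * [p*0.623808 + (1-p)*0.266535] = 0.475330; exercise = 0.433519; V(2,0) = max -> 0.475330
  V(2,1) = exp(-r*dt) * [p*0.266535 + (1-p)*0.000000] = 0.164706; exercise = 0.120000; V(2,1) = max -> 0.164706
  V(2,2) = exp(-r*dt) * [p*0.000000 + (1-p)*0.000000] = 0.000000; exercise = 0.000000; V(2,2) = max -> 0.000000
  V(1,0) = exp(-r*dt) * [p*0.475330 + (1-p)*0.164706] = 0.349253; exercise = 0.266535; V(1,0) = max -> 0.349253
  V(1,1) = exp(-r*dt) * [p*0.164706 + (1-p)*0.000000] = 0.101781; exercise = 0.000000; V(1,1) = max -> 0.101781
  V(0,0) = exp(-r*dt) * [p*0.349253 + (1-p)*0.101781] = 0.250131; exercise = 0.120000; V(0,0) = max -> 0.250131

Answer: Price = V(0,0) = 0.2501


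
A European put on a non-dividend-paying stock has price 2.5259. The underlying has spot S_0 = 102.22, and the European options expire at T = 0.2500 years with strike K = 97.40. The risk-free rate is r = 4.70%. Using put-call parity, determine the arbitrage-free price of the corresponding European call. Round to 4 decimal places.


Answer: Call price = 8.4837

Derivation:
Put-call parity: C - P = S_0 * exp(-qT) - K * exp(-rT).
S_0 * exp(-qT) = 102.2200 * 1.00000000 = 102.22000000
K * exp(-rT) = 97.4000 * 0.98831876 = 96.26224739
C = P + S*exp(-qT) - K*exp(-rT)
C = 2.5259 + 102.22000000 - 96.26224739 = 8.4837


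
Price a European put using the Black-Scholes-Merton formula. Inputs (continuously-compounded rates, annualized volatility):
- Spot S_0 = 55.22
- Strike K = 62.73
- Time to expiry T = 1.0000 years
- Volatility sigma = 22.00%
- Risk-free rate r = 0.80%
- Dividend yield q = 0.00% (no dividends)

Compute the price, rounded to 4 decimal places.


Answer: Price = 9.3857

Derivation:
d1 = (ln(S/K) + (r - q + 0.5*sigma^2) * T) / (sigma * sqrt(T)) = -0.43324816
d2 = d1 - sigma * sqrt(T) = -0.65324816
exp(-rT) = 0.99203191; exp(-qT) = 1.00000000
P = K * exp(-rT) * N(-d2) - S_0 * exp(-qT) * N(-d1)
N(-d1) = 0.66758275; N(-d2) = 0.74320185
P = 62.7300 * 0.99203191 * 0.74320185 - 55.2200 * 1.00000000 * 0.66758275 = 9.3857


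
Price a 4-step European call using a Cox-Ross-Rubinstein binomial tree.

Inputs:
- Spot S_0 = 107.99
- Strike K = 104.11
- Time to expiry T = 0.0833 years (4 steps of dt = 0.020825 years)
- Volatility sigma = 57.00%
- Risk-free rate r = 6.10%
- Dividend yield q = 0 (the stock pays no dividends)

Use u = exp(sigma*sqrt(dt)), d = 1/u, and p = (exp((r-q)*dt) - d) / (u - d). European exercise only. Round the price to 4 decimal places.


Answer: Price = V(0,0) = 9.4933

Derivation:
dt = T/N = 0.020825
u = exp(sigma*sqrt(dt)) = 1.085734; d = 1/u = 0.921036
p = (exp((r-q)*dt) - d) / (u - d) = 0.487166
Discount per step: exp(-r*dt) = 0.998730
Stock lattice S(k, i) with i counting down-moves:
  k=0: S(0,0) = 107.9900
  k=1: S(1,0) = 117.2484; S(1,1) = 99.4627
  k=2: S(2,0) = 127.3005; S(2,1) = 107.9900; S(2,2) = 91.6087
  k=3: S(3,0) = 138.2145; S(3,1) = 117.2484; S(3,2) = 99.4627; S(3,3) = 84.3750
  k=4: S(4,0) = 150.0641; S(4,1) = 127.3005; S(4,2) = 107.9900; S(4,3) = 91.6087; S(4,4) = 77.7124
Terminal payoffs V(N, i) = max(S_T - K, 0):
  V(4,0) = 45.954088; V(4,1) = 23.190514; V(4,2) = 3.880000; V(4,3) = 0.000000; V(4,4) = 0.000000
Backward induction: V(k, i) = exp(-r*dt) * [p * V(k+1, i) + (1-p) * V(k+1, i+1)].
  V(3,0) = exp(-r*dt) * [p*45.954088 + (1-p)*23.190514] = 34.236625
  V(3,1) = exp(-r*dt) * [p*23.190514 + (1-p)*3.880000] = 13.270549
  V(3,2) = exp(-r*dt) * [p*3.880000 + (1-p)*0.000000] = 1.887803
  V(3,3) = exp(-r*dt) * [p*0.000000 + (1-p)*0.000000] = 0.000000
  V(2,0) = exp(-r*dt) * [p*34.236625 + (1-p)*13.270549] = 23.454686
  V(2,1) = exp(-r*dt) * [p*13.270549 + (1-p)*1.887803] = 7.423649
  V(2,2) = exp(-r*dt) * [p*1.887803 + (1-p)*0.000000] = 0.918505
  V(1,0) = exp(-r*dt) * [p*23.454686 + (1-p)*7.423649] = 15.214079
  V(1,1) = exp(-r*dt) * [p*7.423649 + (1-p)*0.918505] = 4.082398
  V(0,0) = exp(-r*dt) * [p*15.214079 + (1-p)*4.082398] = 9.493302


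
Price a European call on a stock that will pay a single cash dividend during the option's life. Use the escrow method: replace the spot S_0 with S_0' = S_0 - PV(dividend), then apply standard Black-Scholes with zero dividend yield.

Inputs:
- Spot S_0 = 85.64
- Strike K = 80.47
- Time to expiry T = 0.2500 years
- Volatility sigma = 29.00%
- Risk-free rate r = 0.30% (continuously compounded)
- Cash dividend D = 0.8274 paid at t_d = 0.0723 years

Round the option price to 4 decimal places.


PV(D) = D * exp(-r * t_d) = 0.8274 * 0.99978312 = 0.82722056
S_0' = S_0 - PV(D) = 85.6400 - 0.82722056 = 84.81277944
d1 = (ln(S_0'/K) + (r + sigma^2/2)*T) / (sigma*sqrt(T)) = 0.44016751
d2 = d1 - sigma*sqrt(T) = 0.29516751
exp(-rT) = 0.99925028
N(d1) = 0.67009210; N(d2) = 0.61606704
C = S_0' * N(d1) - K * exp(-rT) * N(d2) = 84.81277944 * 0.67009210 - 80.4700 * 0.99925028 * 0.61606704 = 7.2946

Answer: Price = 7.2946


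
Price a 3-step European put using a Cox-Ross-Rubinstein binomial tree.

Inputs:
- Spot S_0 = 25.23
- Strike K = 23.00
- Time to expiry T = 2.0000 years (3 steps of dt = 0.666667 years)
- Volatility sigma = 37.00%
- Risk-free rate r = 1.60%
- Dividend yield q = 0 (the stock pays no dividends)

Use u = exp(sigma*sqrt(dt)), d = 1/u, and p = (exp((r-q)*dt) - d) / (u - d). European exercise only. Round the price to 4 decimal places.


dt = T/N = 0.666667
u = exp(sigma*sqrt(dt)) = 1.352702; d = 1/u = 0.739261
p = (exp((r-q)*dt) - d) / (u - d) = 0.442525
Discount per step: exp(-r*dt) = 0.989390
Stock lattice S(k, i) with i counting down-moves:
  k=0: S(0,0) = 25.2300
  k=1: S(1,0) = 34.1287; S(1,1) = 18.6516
  k=2: S(2,0) = 46.1659; S(2,1) = 25.2300; S(2,2) = 13.7884
  k=3: S(3,0) = 62.4487; S(3,1) = 34.1287; S(3,2) = 18.6516; S(3,3) = 10.1932
Terminal payoffs V(N, i) = max(K - S_T, 0):
  V(3,0) = 0.000000; V(3,1) = 0.000000; V(3,2) = 4.348436; V(3,3) = 12.806782
Backward induction: V(k, i) = exp(-r*dt) * [p * V(k+1, i) + (1-p) * V(k+1, i+1)].
  V(2,0) = exp(-r*dt) * [p*0.000000 + (1-p)*0.000000] = 0.000000
  V(2,1) = exp(-r*dt) * [p*0.000000 + (1-p)*4.348436] = 2.398426
  V(2,2) = exp(-r*dt) * [p*4.348436 + (1-p)*12.806782] = 8.967589
  V(1,0) = exp(-r*dt) * [p*0.000000 + (1-p)*2.398426] = 1.322877
  V(1,1) = exp(-r*dt) * [p*2.398426 + (1-p)*8.967589] = 5.996270
  V(0,0) = exp(-r*dt) * [p*1.322877 + (1-p)*5.996270] = 3.886501

Answer: Price = V(0,0) = 3.8865


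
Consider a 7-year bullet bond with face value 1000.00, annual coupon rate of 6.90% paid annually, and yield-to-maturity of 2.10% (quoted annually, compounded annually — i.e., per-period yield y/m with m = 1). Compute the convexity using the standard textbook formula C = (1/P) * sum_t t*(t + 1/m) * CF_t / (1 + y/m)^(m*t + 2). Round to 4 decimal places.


Answer: Convexity = 43.0486

Derivation:
Coupon per period c = face * coupon_rate / m = 69.000000
Periods per year m = 1; per-period yield y/m = 0.021000
Number of cashflows N = 7
Cashflows (t years, CF_t, discount factor 1/(1+y/m)^(m*t), PV):
  t = 1.0000: CF_t = 69.000000, DF = 0.979432, PV = 67.580803
  t = 2.0000: CF_t = 69.000000, DF = 0.959287, PV = 66.190796
  t = 3.0000: CF_t = 69.000000, DF = 0.939556, PV = 64.829379
  t = 4.0000: CF_t = 69.000000, DF = 0.920231, PV = 63.495964
  t = 5.0000: CF_t = 69.000000, DF = 0.901304, PV = 62.189975
  t = 6.0000: CF_t = 69.000000, DF = 0.882766, PV = 60.910847
  t = 7.0000: CF_t = 1069.000000, DF = 0.864609, PV = 924.267135
Price P = sum_t PV_t = 1309.464900
Convexity numerator sum_t t*(t + 1/m) * CF_t / (1+y/m)^(m*t + 2):
  t = 1.0000: term = 129.658759
  t = 2.0000: term = 380.975785
  t = 3.0000: term = 746.279697
  t = 4.0000: term = 1218.216939
  t = 5.0000: term = 1789.740850
  t = 6.0000: term = 2454.101068
  t = 7.0000: term = 49651.692083
Convexity = (1/P) * sum = 56370.665181 / 1309.464900 = 43.048626


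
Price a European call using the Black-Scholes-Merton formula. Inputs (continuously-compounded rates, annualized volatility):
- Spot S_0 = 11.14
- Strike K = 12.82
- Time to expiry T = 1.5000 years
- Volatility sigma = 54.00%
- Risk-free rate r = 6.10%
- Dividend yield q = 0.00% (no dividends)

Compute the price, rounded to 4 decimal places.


d1 = (ln(S/K) + (r - q + 0.5*sigma^2) * T) / (sigma * sqrt(T)) = 0.25664572
d2 = d1 - sigma * sqrt(T) = -0.40471651
exp(-rT) = 0.91256132; exp(-qT) = 1.00000000
C = S_0 * exp(-qT) * N(d1) - K * exp(-rT) * N(d2)
N(d1) = 0.60127386; N(d2) = 0.34284295
C = 11.1400 * 1.00000000 * 0.60127386 - 12.8200 * 0.91256132 * 0.34284295 = 2.6873

Answer: Price = 2.6873


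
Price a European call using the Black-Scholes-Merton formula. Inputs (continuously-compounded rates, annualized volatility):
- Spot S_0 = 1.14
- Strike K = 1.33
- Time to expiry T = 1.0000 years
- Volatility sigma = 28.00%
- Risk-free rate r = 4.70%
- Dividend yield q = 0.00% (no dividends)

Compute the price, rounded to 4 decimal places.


Answer: Price = 0.0793

Derivation:
d1 = (ln(S/K) + (r - q + 0.5*sigma^2) * T) / (sigma * sqrt(T)) = -0.24268100
d2 = d1 - sigma * sqrt(T) = -0.52268100
exp(-rT) = 0.95408740; exp(-qT) = 1.00000000
C = S_0 * exp(-qT) * N(d1) - K * exp(-rT) * N(d2)
N(d1) = 0.40412626; N(d2) = 0.30059813
C = 1.1400 * 1.00000000 * 0.40412626 - 1.3300 * 0.95408740 * 0.30059813 = 0.0793


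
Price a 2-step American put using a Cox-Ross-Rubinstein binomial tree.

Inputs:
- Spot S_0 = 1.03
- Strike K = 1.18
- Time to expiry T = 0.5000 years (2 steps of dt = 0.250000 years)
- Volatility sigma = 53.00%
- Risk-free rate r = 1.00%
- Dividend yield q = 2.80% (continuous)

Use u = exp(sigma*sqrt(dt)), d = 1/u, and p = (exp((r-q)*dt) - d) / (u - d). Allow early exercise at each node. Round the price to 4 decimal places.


Answer: Price = V(0,0) = 0.2612

Derivation:
dt = T/N = 0.250000
u = exp(sigma*sqrt(dt)) = 1.303431; d = 1/u = 0.767206
p = (exp((r-q)*dt) - d) / (u - d) = 0.425762
Discount per step: exp(-r*dt) = 0.997503
Stock lattice S(k, i) with i counting down-moves:
  k=0: S(0,0) = 1.0300
  k=1: S(1,0) = 1.3425; S(1,1) = 0.7902
  k=2: S(2,0) = 1.7499; S(2,1) = 1.0300; S(2,2) = 0.6063
Terminal payoffs V(N, i) = max(K - S_T, 0):
  V(2,0) = 0.000000; V(2,1) = 0.150000; V(2,2) = 0.573737
Backward induction: V(k, i) = exp(-r*dt) * [p * V(k+1, i) + (1-p) * V(k+1, i+1)]; then take max(V_cont, immediate exercise) for American.
  V(1,0) = exp(-r*dt) * [p*0.000000 + (1-p)*0.150000] = 0.085921; exercise = 0.000000; V(1,0) = max -> 0.085921
  V(1,1) = exp(-r*dt) * [p*0.150000 + (1-p)*0.573737] = 0.392344; exercise = 0.389778; V(1,1) = max -> 0.392344
  V(0,0) = exp(-r*dt) * [p*0.085921 + (1-p)*0.392344] = 0.261227; exercise = 0.150000; V(0,0) = max -> 0.261227


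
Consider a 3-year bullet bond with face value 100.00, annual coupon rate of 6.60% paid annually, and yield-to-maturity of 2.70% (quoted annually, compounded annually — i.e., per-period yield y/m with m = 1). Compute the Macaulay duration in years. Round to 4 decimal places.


Coupon per period c = face * coupon_rate / m = 6.600000
Periods per year m = 1; per-period yield y/m = 0.027000
Number of cashflows N = 3
Cashflows (t years, CF_t, discount factor 1/(1+y/m)^(m*t), PV):
  t = 1.0000: CF_t = 6.600000, DF = 0.973710, PV = 6.426485
  t = 2.0000: CF_t = 6.600000, DF = 0.948111, PV = 6.257532
  t = 3.0000: CF_t = 106.600000, DF = 0.923185, PV = 98.411505
Price P = sum_t PV_t = 111.095522
Macaulay numerator sum_t t * PV_t:
  t * PV_t at t = 1.0000: 6.426485
  t * PV_t at t = 2.0000: 12.515063
  t * PV_t at t = 3.0000: 295.234515
Macaulay duration D = (sum_t t * PV_t) / P = 314.176063 / 111.095522 = 2.827981

Answer: Macaulay duration = 2.8280 years


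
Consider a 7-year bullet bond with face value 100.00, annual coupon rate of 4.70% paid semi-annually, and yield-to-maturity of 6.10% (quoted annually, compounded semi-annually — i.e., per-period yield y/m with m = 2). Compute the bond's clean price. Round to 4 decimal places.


Answer: Price = 92.1196

Derivation:
Coupon per period c = face * coupon_rate / m = 2.350000
Periods per year m = 2; per-period yield y/m = 0.030500
Number of cashflows N = 14
Cashflows (t years, CF_t, discount factor 1/(1+y/m)^(m*t), PV):
  t = 0.5000: CF_t = 2.350000, DF = 0.970403, PV = 2.280446
  t = 1.0000: CF_t = 2.350000, DF = 0.941681, PV = 2.212951
  t = 1.5000: CF_t = 2.350000, DF = 0.913810, PV = 2.147454
  t = 2.0000: CF_t = 2.350000, DF = 0.886764, PV = 2.083895
  t = 2.5000: CF_t = 2.350000, DF = 0.860518, PV = 2.022218
  t = 3.0000: CF_t = 2.350000, DF = 0.835049, PV = 1.962365
  t = 3.5000: CF_t = 2.350000, DF = 0.810334, PV = 1.904285
  t = 4.0000: CF_t = 2.350000, DF = 0.786350, PV = 1.847923
  t = 4.5000: CF_t = 2.350000, DF = 0.763076, PV = 1.793230
  t = 5.0000: CF_t = 2.350000, DF = 0.740491, PV = 1.740155
  t = 5.5000: CF_t = 2.350000, DF = 0.718575, PV = 1.688651
  t = 6.0000: CF_t = 2.350000, DF = 0.697307, PV = 1.638672
  t = 6.5000: CF_t = 2.350000, DF = 0.676669, PV = 1.590171
  t = 7.0000: CF_t = 102.350000, DF = 0.656641, PV = 67.207215
Price P = sum_t PV_t = 92.119632


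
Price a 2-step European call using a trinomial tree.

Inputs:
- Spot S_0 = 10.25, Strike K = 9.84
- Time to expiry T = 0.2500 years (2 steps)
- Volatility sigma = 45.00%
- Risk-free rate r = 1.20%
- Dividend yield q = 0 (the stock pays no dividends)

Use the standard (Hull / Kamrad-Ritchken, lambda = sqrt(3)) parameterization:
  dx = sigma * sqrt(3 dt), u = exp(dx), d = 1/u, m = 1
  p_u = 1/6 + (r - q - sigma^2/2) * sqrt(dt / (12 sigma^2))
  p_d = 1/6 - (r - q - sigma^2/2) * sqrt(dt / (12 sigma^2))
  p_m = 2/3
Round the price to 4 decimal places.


dt = T/N = 0.125000; dx = sigma*sqrt(3*dt) = 0.275568
u = exp(dx) = 1.317278; d = 1/u = 0.759141
p_u = 0.146424, p_m = 0.666667, p_d = 0.186909
Discount per step: exp(-r*dt) = 0.998501
Stock lattice S(k, j) with j the centered position index:
  k=0: S(0,+0) = 10.2500
  k=1: S(1,-1) = 7.7812; S(1,+0) = 10.2500; S(1,+1) = 13.5021
  k=2: S(2,-2) = 5.9070; S(2,-1) = 7.7812; S(2,+0) = 10.2500; S(2,+1) = 13.5021; S(2,+2) = 17.7860
Terminal payoffs V(N, j) = max(S_T - K, 0):
  V(2,-2) = 0.000000; V(2,-1) = 0.000000; V(2,+0) = 0.410000; V(2,+1) = 3.662101; V(2,+2) = 7.946023
Backward induction: V(k, j) = exp(-r*dt) * [p_u * V(k+1, j+1) + p_m * V(k+1, j) + p_d * V(k+1, j-1)]
  V(1,-1) = exp(-r*dt) * [p_u*0.410000 + p_m*0.000000 + p_d*0.000000] = 0.059944
  V(1,+0) = exp(-r*dt) * [p_u*3.662101 + p_m*0.410000 + p_d*0.000000] = 0.808341
  V(1,+1) = exp(-r*dt) * [p_u*7.946023 + p_m*3.662101 + p_d*0.410000] = 3.676006
  V(0,+0) = exp(-r*dt) * [p_u*3.676006 + p_m*0.808341 + p_d*0.059944] = 1.086723

Answer: Price = V(0,0) = 1.0867


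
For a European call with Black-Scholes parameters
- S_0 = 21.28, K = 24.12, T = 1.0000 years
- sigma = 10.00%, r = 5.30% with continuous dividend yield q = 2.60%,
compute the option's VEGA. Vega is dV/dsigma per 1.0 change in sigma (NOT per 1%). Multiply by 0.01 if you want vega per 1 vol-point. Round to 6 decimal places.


Answer: Vega = 5.353925

Derivation:
d1 = -0.9327370739; d2 = -1.0327370739
phi(d1) = 0.2582214426; exp(-qT) = 0.9743350896; exp(-rT) = 0.9483800125
Vega = S * exp(-qT) * phi(d1) * sqrt(T) = 21.2800 * 0.9743350896 * 0.2582214426 * 1.0000000000 = 5.353925


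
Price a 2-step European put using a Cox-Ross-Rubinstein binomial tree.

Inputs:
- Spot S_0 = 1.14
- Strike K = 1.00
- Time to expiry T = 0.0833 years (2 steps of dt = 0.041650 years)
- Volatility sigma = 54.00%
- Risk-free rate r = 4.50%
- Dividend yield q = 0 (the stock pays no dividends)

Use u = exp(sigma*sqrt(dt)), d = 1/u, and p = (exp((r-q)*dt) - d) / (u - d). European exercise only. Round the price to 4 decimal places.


dt = T/N = 0.041650
u = exp(sigma*sqrt(dt)) = 1.116507; d = 1/u = 0.895651
p = (exp((r-q)*dt) - d) / (u - d) = 0.480971
Discount per step: exp(-r*dt) = 0.998128
Stock lattice S(k, i) with i counting down-moves:
  k=0: S(0,0) = 1.1400
  k=1: S(1,0) = 1.2728; S(1,1) = 1.0210
  k=2: S(2,0) = 1.4211; S(2,1) = 1.1400; S(2,2) = 0.9145
Terminal payoffs V(N, i) = max(K - S_T, 0):
  V(2,0) = 0.000000; V(2,1) = 0.000000; V(2,2) = 0.085504
Backward induction: V(k, i) = exp(-r*dt) * [p * V(k+1, i) + (1-p) * V(k+1, i+1)].
  V(1,0) = exp(-r*dt) * [p*0.000000 + (1-p)*0.000000] = 0.000000
  V(1,1) = exp(-r*dt) * [p*0.000000 + (1-p)*0.085504] = 0.044296
  V(0,0) = exp(-r*dt) * [p*0.000000 + (1-p)*0.044296] = 0.022948

Answer: Price = V(0,0) = 0.0229


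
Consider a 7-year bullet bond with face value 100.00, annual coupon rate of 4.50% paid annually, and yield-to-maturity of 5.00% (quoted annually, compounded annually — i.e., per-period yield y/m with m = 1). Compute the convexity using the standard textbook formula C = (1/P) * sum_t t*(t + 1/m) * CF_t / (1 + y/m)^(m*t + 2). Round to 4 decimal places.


Coupon per period c = face * coupon_rate / m = 4.500000
Periods per year m = 1; per-period yield y/m = 0.050000
Number of cashflows N = 7
Cashflows (t years, CF_t, discount factor 1/(1+y/m)^(m*t), PV):
  t = 1.0000: CF_t = 4.500000, DF = 0.952381, PV = 4.285714
  t = 2.0000: CF_t = 4.500000, DF = 0.907029, PV = 4.081633
  t = 3.0000: CF_t = 4.500000, DF = 0.863838, PV = 3.887269
  t = 4.0000: CF_t = 4.500000, DF = 0.822702, PV = 3.702161
  t = 5.0000: CF_t = 4.500000, DF = 0.783526, PV = 3.525868
  t = 6.0000: CF_t = 4.500000, DF = 0.746215, PV = 3.357969
  t = 7.0000: CF_t = 104.500000, DF = 0.710681, PV = 74.266199
Price P = sum_t PV_t = 97.106813
Convexity numerator sum_t t*(t + 1/m) * CF_t / (1+y/m)^(m*t + 2):
  t = 1.0000: term = 7.774538
  t = 2.0000: term = 22.212967
  t = 3.0000: term = 42.310413
  t = 4.0000: term = 67.159386
  t = 5.0000: term = 95.941980
  t = 6.0000: term = 127.922639
  t = 7.0000: term = 3772.251378
Convexity = (1/P) * sum = 4135.573301 / 97.106813 = 42.587880

Answer: Convexity = 42.5879


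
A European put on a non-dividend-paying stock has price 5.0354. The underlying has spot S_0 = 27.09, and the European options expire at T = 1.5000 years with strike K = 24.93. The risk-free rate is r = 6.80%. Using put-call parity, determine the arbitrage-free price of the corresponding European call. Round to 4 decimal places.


Put-call parity: C - P = S_0 * exp(-qT) - K * exp(-rT).
S_0 * exp(-qT) = 27.0900 * 1.00000000 = 27.09000000
K * exp(-rT) = 24.9300 * 0.90302955 = 22.51252672
C = P + S*exp(-qT) - K*exp(-rT)
C = 5.0354 + 27.09000000 - 22.51252672 = 9.6129

Answer: Call price = 9.6129


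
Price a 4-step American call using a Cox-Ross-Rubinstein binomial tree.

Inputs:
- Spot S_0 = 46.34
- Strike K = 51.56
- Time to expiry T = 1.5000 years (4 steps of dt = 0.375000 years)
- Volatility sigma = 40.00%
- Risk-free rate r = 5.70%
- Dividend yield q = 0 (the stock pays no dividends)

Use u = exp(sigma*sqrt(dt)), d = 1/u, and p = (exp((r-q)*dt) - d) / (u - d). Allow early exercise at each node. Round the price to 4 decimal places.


dt = T/N = 0.375000
u = exp(sigma*sqrt(dt)) = 1.277556; d = 1/u = 0.782744
p = (exp((r-q)*dt) - d) / (u - d) = 0.482730
Discount per step: exp(-r*dt) = 0.978852
Stock lattice S(k, i) with i counting down-moves:
  k=0: S(0,0) = 46.3400
  k=1: S(1,0) = 59.2020; S(1,1) = 36.2724
  k=2: S(2,0) = 75.6338; S(2,1) = 46.3400; S(2,2) = 28.3920
  k=3: S(3,0) = 96.6264; S(3,1) = 59.2020; S(3,2) = 36.2724; S(3,3) = 22.2237
  k=4: S(4,0) = 123.4457; S(4,1) = 75.6338; S(4,2) = 46.3400; S(4,3) = 28.3920; S(4,4) = 17.3955
Terminal payoffs V(N, i) = max(S_T - K, 0):
  V(4,0) = 71.885704; V(4,1) = 24.073815; V(4,2) = 0.000000; V(4,3) = 0.000000; V(4,4) = 0.000000
Backward induction: V(k, i) = exp(-r*dt) * [p * V(k+1, i) + (1-p) * V(k+1, i+1)]; then take max(V_cont, immediate exercise) for American.
  V(3,0) = exp(-r*dt) * [p*71.885704 + (1-p)*24.073815] = 46.156843; exercise = 45.066443; V(3,0) = max -> 46.156843
  V(3,1) = exp(-r*dt) * [p*24.073815 + (1-p)*0.000000] = 11.375395; exercise = 7.641951; V(3,1) = max -> 11.375395
  V(3,2) = exp(-r*dt) * [p*0.000000 + (1-p)*0.000000] = 0.000000; exercise = 0.000000; V(3,2) = max -> 0.000000
  V(3,3) = exp(-r*dt) * [p*0.000000 + (1-p)*0.000000] = 0.000000; exercise = 0.000000; V(3,3) = max -> 0.000000
  V(2,0) = exp(-r*dt) * [p*46.156843 + (1-p)*11.375395] = 27.569808; exercise = 24.073815; V(2,0) = max -> 27.569808
  V(2,1) = exp(-r*dt) * [p*11.375395 + (1-p)*0.000000] = 5.375119; exercise = 0.000000; V(2,1) = max -> 5.375119
  V(2,2) = exp(-r*dt) * [p*0.000000 + (1-p)*0.000000] = 0.000000; exercise = 0.000000; V(2,2) = max -> 0.000000
  V(1,0) = exp(-r*dt) * [p*27.569808 + (1-p)*5.375119] = 15.748912; exercise = 7.641951; V(1,0) = max -> 15.748912
  V(1,1) = exp(-r*dt) * [p*5.375119 + (1-p)*0.000000] = 2.539859; exercise = 0.000000; V(1,1) = max -> 2.539859
  V(0,0) = exp(-r*dt) * [p*15.748912 + (1-p)*2.539859] = 8.727707; exercise = 0.000000; V(0,0) = max -> 8.727707

Answer: Price = V(0,0) = 8.7277


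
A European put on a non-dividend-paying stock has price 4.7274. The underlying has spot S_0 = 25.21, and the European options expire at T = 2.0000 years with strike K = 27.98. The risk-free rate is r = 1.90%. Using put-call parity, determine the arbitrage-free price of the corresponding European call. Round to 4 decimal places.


Put-call parity: C - P = S_0 * exp(-qT) - K * exp(-rT).
S_0 * exp(-qT) = 25.2100 * 1.00000000 = 25.21000000
K * exp(-rT) = 27.9800 * 0.96271294 = 26.93670809
C = P + S*exp(-qT) - K*exp(-rT)
C = 4.7274 + 25.21000000 - 26.93670809 = 3.0007

Answer: Call price = 3.0007


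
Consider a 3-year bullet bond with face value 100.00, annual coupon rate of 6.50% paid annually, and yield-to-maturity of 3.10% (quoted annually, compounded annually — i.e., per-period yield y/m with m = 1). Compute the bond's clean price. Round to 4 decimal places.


Coupon per period c = face * coupon_rate / m = 6.500000
Periods per year m = 1; per-period yield y/m = 0.031000
Number of cashflows N = 3
Cashflows (t years, CF_t, discount factor 1/(1+y/m)^(m*t), PV):
  t = 1.0000: CF_t = 6.500000, DF = 0.969932, PV = 6.304559
  t = 2.0000: CF_t = 6.500000, DF = 0.940768, PV = 6.114994
  t = 3.0000: CF_t = 106.500000, DF = 0.912481, PV = 97.179265
Price P = sum_t PV_t = 109.598818

Answer: Price = 109.5988


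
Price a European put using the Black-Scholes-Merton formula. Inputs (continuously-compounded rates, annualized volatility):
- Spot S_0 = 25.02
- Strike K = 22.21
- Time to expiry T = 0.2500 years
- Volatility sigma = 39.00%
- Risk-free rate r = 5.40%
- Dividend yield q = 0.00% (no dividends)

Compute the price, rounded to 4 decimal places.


d1 = (ln(S/K) + (r - q + 0.5*sigma^2) * T) / (sigma * sqrt(T)) = 0.77766855
d2 = d1 - sigma * sqrt(T) = 0.58266855
exp(-rT) = 0.98659072; exp(-qT) = 1.00000000
P = K * exp(-rT) * N(-d2) - S_0 * exp(-qT) * N(-d1)
N(-d1) = 0.21838222; N(-d2) = 0.28005822
P = 22.2100 * 0.98659072 * 0.28005822 - 25.0200 * 1.00000000 * 0.21838222 = 0.6728

Answer: Price = 0.6728


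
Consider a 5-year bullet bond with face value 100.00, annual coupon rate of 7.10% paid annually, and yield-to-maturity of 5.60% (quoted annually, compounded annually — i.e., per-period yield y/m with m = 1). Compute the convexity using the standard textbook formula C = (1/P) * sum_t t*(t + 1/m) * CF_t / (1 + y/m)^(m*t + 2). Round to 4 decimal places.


Coupon per period c = face * coupon_rate / m = 7.100000
Periods per year m = 1; per-period yield y/m = 0.056000
Number of cashflows N = 5
Cashflows (t years, CF_t, discount factor 1/(1+y/m)^(m*t), PV):
  t = 1.0000: CF_t = 7.100000, DF = 0.946970, PV = 6.723485
  t = 2.0000: CF_t = 7.100000, DF = 0.896752, PV = 6.366936
  t = 3.0000: CF_t = 7.100000, DF = 0.849197, PV = 6.029296
  t = 4.0000: CF_t = 7.100000, DF = 0.804163, PV = 5.709560
  t = 5.0000: CF_t = 107.100000, DF = 0.761518, PV = 81.558622
Price P = sum_t PV_t = 106.387900
Convexity numerator sum_t t*(t + 1/m) * CF_t / (1+y/m)^(m*t + 2):
  t = 1.0000: term = 12.058592
  t = 2.0000: term = 34.257363
  t = 3.0000: term = 64.881369
  t = 4.0000: term = 102.401150
  t = 5.0000: term = 2194.134762
Convexity = (1/P) * sum = 2407.733236 / 106.387900 = 22.631646

Answer: Convexity = 22.6316


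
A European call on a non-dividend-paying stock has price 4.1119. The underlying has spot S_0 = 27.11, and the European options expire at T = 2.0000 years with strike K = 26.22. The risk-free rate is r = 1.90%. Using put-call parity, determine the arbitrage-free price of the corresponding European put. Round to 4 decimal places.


Answer: Put price = 2.2442

Derivation:
Put-call parity: C - P = S_0 * exp(-qT) - K * exp(-rT).
S_0 * exp(-qT) = 27.1100 * 1.00000000 = 27.11000000
K * exp(-rT) = 26.2200 * 0.96271294 = 25.24233331
P = C - S*exp(-qT) + K*exp(-rT)
P = 4.1119 - 27.11000000 + 25.24233331 = 2.2442


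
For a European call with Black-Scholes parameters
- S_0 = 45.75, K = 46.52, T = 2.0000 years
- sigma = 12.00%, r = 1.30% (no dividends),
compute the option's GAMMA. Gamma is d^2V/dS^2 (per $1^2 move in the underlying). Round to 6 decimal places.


d1 = 0.1397093569; d2 = -0.0299962706
phi(d1) = 0.3950677991; exp(-qT) = 1.0000000000; exp(-rT) = 0.9743350896
Gamma = exp(-qT) * phi(d1) / (S * sigma * sqrt(T)) = 1.0000000000 * 0.3950677991 / (45.7500 * 0.1200 * 1.4142135624) = 0.050884

Answer: Gamma = 0.050884
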